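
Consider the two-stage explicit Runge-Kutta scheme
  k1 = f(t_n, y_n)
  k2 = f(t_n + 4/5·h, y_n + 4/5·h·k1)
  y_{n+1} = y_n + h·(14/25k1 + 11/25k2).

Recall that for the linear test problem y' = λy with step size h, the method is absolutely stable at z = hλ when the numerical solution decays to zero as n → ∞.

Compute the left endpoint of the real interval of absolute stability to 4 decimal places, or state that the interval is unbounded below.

Set f=λy, z=hλ:
  k1=λy_n ⇒ h·k1=z·y_n;  k2=λ(1+4/5z)y_n ⇒ h·k2=z(1+4/5z)y_n
  y_{n+1}/y_n = 1 + 14/25z + 11/25z(1+4/5z) = 1 + z + 44/125z²
  Hence R(z) = 1 + z + 44/125z².

Solve |R(x)|<1 on ℝ⁻.
x=-0.66: |R|=0.4933
R=1: x+44/125x²=0 ⇒ x=−125/44=-2.8409; min R=1−1/(4·44/125)=0.2898>−1
Confirm numerically:
  x=-2.566: |R|=0.75169 <1
  x=-1.702: |R|=0.31768 <1
  x=-1.161: |R|=0.31347 <1
  x=-3.314: |R|=1.55187 >1
  x=-3.166: |R|=1.36229 >1
Interval (-2.8409, 0).

left endpoint -2.8409.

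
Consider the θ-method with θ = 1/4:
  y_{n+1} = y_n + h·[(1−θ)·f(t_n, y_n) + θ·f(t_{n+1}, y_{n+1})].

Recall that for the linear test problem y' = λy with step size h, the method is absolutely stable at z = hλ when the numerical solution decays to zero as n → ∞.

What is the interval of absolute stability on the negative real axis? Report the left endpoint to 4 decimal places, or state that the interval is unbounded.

z∈(-4.0000,0).

Test eqn y'=λy, z=hλ:
  y_{n+1} = y_n + z·[3/4·y_n + 1/4·y_{n+1}] ⇒ (1 − 1/4z)y_{n+1} = (1 + 3/4z)y_n
  so R(z) = (1 + 3/4z)/(1 − 1/4z).

Find x<0 with |R(x)|<1.
x=-1.73: |R|=0.2077
R=−1: 1+3/4x = −1+1/4x ⇒ -1/2x=2 ⇒ x=2/(-1/2)=-4.0000
Confirm numerically:
  x=-3.649: |R|=0.90822 <1
  x=-3.388: |R|=0.83433 <1
  x=-2.694: |R|=0.60980 <1
  x=-2.342: |R|=0.47714 <1
  x=-4.461: |R|=1.10897 >1
  x=-4.226: |R|=1.05495 >1
  x=-4.205: |R|=1.04997 >1
Stable set (-4.0000, 0).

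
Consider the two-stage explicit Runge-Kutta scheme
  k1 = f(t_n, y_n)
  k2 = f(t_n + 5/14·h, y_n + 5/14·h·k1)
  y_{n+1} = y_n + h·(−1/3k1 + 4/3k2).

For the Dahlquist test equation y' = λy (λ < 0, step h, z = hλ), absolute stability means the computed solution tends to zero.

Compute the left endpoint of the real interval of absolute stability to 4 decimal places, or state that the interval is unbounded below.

z* = -2.1000.

Set f=λy, z=hλ:
  k1=λy_n ⇒ h·k1=z·y_n;  k2=λ(1+5/14z)y_n ⇒ h·k2=z(1+5/14z)y_n
  y_{n+1}/y_n = 1 − 1/3z + 4/3z(1+5/14z) = 1 + z + 10/21z²
  Hence R(z) = 1 + z + 10/21z².

Solve |R(x)|<1 on ℝ⁻.
x=-1.66: |R|=0.6522
R=1: x+10/21x²=0 ⇒ x=−21/10=-2.1000; min R=1−1/(4·10/21)=0.4750>−1
Confirm numerically:
  x=-1.972: |R|=0.87980 <1
  x=-1.907: |R|=0.82474 <1
  x=-1.775: |R|=0.72530 <1
  x=-1.555: |R|=0.59644 <1
  x=-2.561: |R|=1.56220 >1
  x=-2.404: |R|=1.34801 >1
  x=-2.128: |R|=1.02837 >1
So |R|<1 on (-2.1000, 0).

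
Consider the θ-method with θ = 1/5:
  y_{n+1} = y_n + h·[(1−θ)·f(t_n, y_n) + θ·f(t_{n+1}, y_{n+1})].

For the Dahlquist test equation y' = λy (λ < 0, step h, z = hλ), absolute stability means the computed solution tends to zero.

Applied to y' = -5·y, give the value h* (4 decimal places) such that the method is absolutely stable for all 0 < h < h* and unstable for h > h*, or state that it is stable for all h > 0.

(-3.3333,0); λ=-5 ⇒ h* = (10/3)/5 = 0.6667.

With y'=λy (z=hλ):
  y_{n+1} = y_n + z·[4/5·y_n + 1/5·y_{n+1}] ⇒ (1 − 1/5z)y_{n+1} = (1 + 4/5z)y_n
  Hence R(z) = (1 + 4/5z)/(1 − 1/5z).

Find x<0 with |R(x)|<1.
x=-1.62: |R|=0.2236
R=−1: 1+4/5x = −1+1/5x ⇒ -3/5x=2 ⇒ x=2/(-3/5)=-3.3333
Confirm numerically:
  x=-2.956: |R|=0.85772 <1
  x=-2.947: |R|=0.85416 <1
  x=-2.698: |R|=0.75240 <1
  x=-2.080: |R|=0.46893 <1
  x=-3.801: |R|=1.15941 >1
  x=-3.720: |R|=1.13303 >1
  x=-3.365: |R|=1.01136 >1
Stable set (-3.3333, 0).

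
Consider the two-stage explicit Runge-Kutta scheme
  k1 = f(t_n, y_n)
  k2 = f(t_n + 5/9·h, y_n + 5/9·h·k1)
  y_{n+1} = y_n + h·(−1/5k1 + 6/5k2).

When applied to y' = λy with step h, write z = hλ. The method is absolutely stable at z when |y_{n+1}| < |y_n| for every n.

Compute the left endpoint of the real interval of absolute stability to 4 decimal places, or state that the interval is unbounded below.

Set f=λy, z=hλ:
  k1=λy_n ⇒ h·k1=z·y_n;  k2=λ(1+5/9z)y_n ⇒ h·k2=z(1+5/9z)y_n
  y_{n+1}/y_n = 1 − 1/5z + 6/5z(1+5/9z) = 1 + z + 2/3z²
  Hence R(z) = 1 + z + 2/3z².

Solve |R(x)|<1 on ℝ⁻.
x=-0.69: |R|=0.6274
R=1: x+2/3x²=0 ⇒ x=−3/2=-1.5000; min R=1−1/(4·2/3)=0.6250>−1
Confirm numerically:
  x=-1.407: |R|=0.91277 <1
  x=-1.406: |R|=0.91189 <1
  x=-1.238: |R|=0.78376 <1
  x=-1.996: |R|=1.66001 >1
  x=-1.731: |R|=1.26657 >1
Stable set (-1.5000, 0).

z* = -1.5000.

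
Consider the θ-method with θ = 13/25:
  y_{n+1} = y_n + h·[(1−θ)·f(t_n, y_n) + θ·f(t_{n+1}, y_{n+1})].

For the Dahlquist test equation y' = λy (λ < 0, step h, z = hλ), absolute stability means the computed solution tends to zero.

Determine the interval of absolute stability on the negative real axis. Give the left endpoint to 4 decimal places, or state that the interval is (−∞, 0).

Test eqn y'=λy, z=hλ:
  y_{n+1} = y_n + z·[12/25·y_n + 13/25·y_{n+1}] ⇒ (1 − 13/25z)y_{n+1} = (1 + 12/25z)y_n
  Hence R(z) = (1 + 12/25z)/(1 − 13/25z).

Need |R(x)|<1, x<0.
x=-0.41: |R|=0.6621
x=-2: |R|=0.0196
x=-10: |R|=0.6129
x=-100: |R|=0.8868
θ=13/25≥1/2 ⇒ |1+12/25x|<|1−13/25x| ∀x<0 ⇒ unbounded interval.

interval (−∞, 0).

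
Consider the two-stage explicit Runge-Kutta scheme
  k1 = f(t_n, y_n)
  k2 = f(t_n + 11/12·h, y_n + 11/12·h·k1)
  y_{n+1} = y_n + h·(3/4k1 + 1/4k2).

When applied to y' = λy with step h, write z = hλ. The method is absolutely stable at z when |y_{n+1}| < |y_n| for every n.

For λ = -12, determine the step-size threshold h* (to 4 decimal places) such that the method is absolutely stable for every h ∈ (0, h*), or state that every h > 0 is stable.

Set f=λy, z=hλ:
  k1=λy_n ⇒ h·k1=z·y_n;  k2=λ(1+11/12z)y_n ⇒ h·k2=z(1+11/12z)y_n
  y_{n+1}/y_n = 1 + 3/4z + 1/4z(1+11/12z) = 1 + z + 11/48z²
  Hence R(z) = 1 + z + 11/48z².

Find x<0 with |R(x)|<1.
x=-0.91: |R|=0.2798
R=1: x+11/48x²=0 ⇒ x=−48/11=-4.3636; min R=1−1/(4·11/48)=-0.0909>−1
Confirm numerically:
  x=-3.190: |R|=0.14202 <1
  x=-2.313: |R|=0.08697 <1
  x=-2.223: |R|=0.09052 <1
  x=-4.828: |R|=1.51378 >1
  x=-4.537: |R|=1.18025 >1
  x=-4.526: |R|=1.16840 >1
Interval (-4.3636, 0).

(-4.3636,0); λ=-12 ⇒ h* = (48/11)/12 = 0.3636.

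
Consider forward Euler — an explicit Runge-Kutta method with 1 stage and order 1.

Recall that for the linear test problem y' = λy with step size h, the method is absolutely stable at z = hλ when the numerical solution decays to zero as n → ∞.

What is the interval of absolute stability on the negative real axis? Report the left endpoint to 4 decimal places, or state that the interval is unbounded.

(-2.0000, 0).

Test eqn y'=λy, z=hλ:
  order 1, 1-stage ⇒ R(z)=1+z
  (e.g. R(-0.98)=0.02000, |R|=0.02000)

Solve |R(x)|<1 on ℝ⁻.
x=-0.98: |R|=0.0200
|R(-1.98)|=0.9800 |R(-1.61)|=0.6100 |R(-1)|=0.0000
Bisect:
  x_lo=-2.7718 |R|=1.7718  x_hi=-0.2905 |R|=0.7095
  mid=-1.53117 |R|=0.53117 →hi
  mid=-2.15151 |R|=1.15151 →lo
  mid=-1.84134 |R|=0.84134 →hi
  mid=-1.99642 |R|=0.99642 →hi
  mid=-2.07397 |R|=1.07397 →lo
  mid=-2.03519 |R|=1.03519 →lo
  mid=-2.01581 |R|=1.01581 →lo
  mid=-2.00612 |R|=1.00612 →lo
  mid=-2.00127 |R|=1.00127 →lo
  mid=-1.99885 |R|=0.99885 →hi
  ...
  [-2.00006,-1.99991] ⇒ x*=-2.0000
So |R|<1 on (-2.0000, 0).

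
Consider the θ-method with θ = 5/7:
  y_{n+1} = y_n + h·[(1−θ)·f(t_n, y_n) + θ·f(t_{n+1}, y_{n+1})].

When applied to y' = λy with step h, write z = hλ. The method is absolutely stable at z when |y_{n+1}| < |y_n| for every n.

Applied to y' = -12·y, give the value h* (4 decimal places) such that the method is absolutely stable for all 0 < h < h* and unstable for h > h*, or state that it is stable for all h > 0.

With y'=λy (z=hλ):
  y_{n+1} = y_n + z·[2/7·y_n + 5/7·y_{n+1}] ⇒ (1 − 5/7z)y_{n+1} = (1 + 2/7z)y_n
  so R(z) = (1 + 2/7z)/(1 − 5/7z).

Find x<0 with |R(x)|<1.
x=-0.63: |R|=0.5655
x=-2: |R|=0.1765
x=-10: |R|=0.2281
x=-100: |R|=0.3807
θ=5/7≥1/2 ⇒ |1+2/7x|<|1−5/7x| ∀x<0 ⇒ stable on all of ℝ⁻.

interval (−∞, 0). Any h>0 works for λ=-12.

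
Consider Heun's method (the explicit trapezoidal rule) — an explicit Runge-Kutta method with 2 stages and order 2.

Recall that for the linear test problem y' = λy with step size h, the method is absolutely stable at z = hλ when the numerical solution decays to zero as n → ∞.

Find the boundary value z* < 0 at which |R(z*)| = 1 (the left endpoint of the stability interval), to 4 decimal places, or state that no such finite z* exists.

z* = -2.0000.

With y'=λy (z=hλ):
  order 2, 2-stage ⇒ R(z)=1+z+z^2/2
  (e.g. R(-0.54)=0.60580, |R|=0.60580)

Need |R(x)|<1, x<0.
x=-0.54: |R|=0.6058
|R(-2.06)|=1.0618 |R(-0.8)|=0.5200 |R(-0.66)|=0.5578
Bisect:
  x_lo=-2.3243 |R|=1.3768  x_hi=-0.2381 |R|=0.7902
  mid=-1.28119 |R|=0.53953 →hi
  mid=-1.80272 |R|=0.82218 →hi
  mid=-2.06349 |R|=1.06550 →lo
  mid=-1.93310 |R|=0.93534 →hi
  mid=-1.99829 |R|=0.99830 →hi
  mid=-2.03089 |R|=1.03137 →lo
  mid=-2.01459 |R|=1.01470 →lo
  mid=-2.00644 |R|=1.00646 →lo
  mid=-2.00237 |R|=1.00237 →lo
  ...
  [-2.00008,-1.99995] ⇒ x*=-2.0000
Stable set (-2.0000, 0).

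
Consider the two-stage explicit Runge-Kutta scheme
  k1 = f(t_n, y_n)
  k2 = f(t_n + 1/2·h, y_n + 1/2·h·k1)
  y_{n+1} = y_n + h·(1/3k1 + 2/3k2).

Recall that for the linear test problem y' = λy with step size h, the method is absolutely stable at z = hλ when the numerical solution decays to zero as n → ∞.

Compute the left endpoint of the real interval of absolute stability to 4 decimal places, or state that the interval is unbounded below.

left endpoint -3.0000.

On y'=λy, z=hλ:
  k1=λy_n ⇒ h·k1=z·y_n;  k2=λ(1+1/2z)y_n ⇒ h·k2=z(1+1/2z)y_n
  y_{n+1}/y_n = 1 + 1/3z + 2/3z(1+1/2z) = 1 + z + 1/3z²
  so R(z) = 1 + z + 1/3z².

Find x<0 with |R(x)|<1.
x=-1.64: |R|=0.2565
R=1: x+1/3x²=0 ⇒ x=−3=-3.0000; min R=1−1/(4·1/3)=0.2500>−1
Confirm numerically:
  x=-1.701: |R|=0.26347 <1
  x=-1.513: |R|=0.25006 <1
  x=-1.466: |R|=0.25039 <1
  x=-1.301: |R|=0.26320 <1
  x=-3.453: |R|=1.52140 >1
  x=-3.230: |R|=1.24763 >1
So |R|<1 on (-3.0000, 0).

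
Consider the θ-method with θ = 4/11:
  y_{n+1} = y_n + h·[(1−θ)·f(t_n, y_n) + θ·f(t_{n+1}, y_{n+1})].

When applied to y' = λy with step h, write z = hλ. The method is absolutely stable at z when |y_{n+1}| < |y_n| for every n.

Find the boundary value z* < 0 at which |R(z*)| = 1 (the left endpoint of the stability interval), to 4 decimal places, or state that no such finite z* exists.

With y'=λy (z=hλ):
  y_{n+1} = y_n + z·[7/11·y_n + 4/11·y_{n+1}] ⇒ (1 − 4/11z)y_{n+1} = (1 + 7/11z)y_n
  ⇒ R(z) = (1 + 7/11z)/(1 − 4/11z).

Solve |R(x)|<1 on ℝ⁻.
x=-1.29: |R|=0.1219
R=−1: 1+7/11x = −1+4/11x ⇒ -3/11x=2 ⇒ x=2/(-3/11)=-7.3333
Confirm numerically:
  x=-7.241: |R|=0.99307 <1
  x=-4.269: |R|=0.67257 <1
  x=-3.119: |R|=0.46145 <1
  x=-2.945: |R|=0.42208 <1
  x=-7.811: |R|=1.03392 >1
  x=-7.600: |R|=1.01932 >1
  x=-7.423: |R|=1.00661 >1
So |R|<1 on (-7.3333, 0).

left endpoint -7.3333.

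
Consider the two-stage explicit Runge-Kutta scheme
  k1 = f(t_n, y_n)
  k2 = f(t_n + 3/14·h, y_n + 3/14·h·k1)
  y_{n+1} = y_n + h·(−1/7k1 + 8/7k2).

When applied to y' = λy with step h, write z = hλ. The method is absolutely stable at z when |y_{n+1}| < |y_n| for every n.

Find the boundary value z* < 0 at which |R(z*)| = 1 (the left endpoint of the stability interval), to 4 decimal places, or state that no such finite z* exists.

Test eqn y'=λy, z=hλ:
  k1=λy_n ⇒ h·k1=z·y_n;  k2=λ(1+3/14z)y_n ⇒ h·k2=z(1+3/14z)y_n
  y_{n+1}/y_n = 1 − 1/7z + 8/7z(1+3/14z) = 1 + z + 12/49z²
  Hence R(z) = 1 + z + 12/49z².

Solve |R(x)|<1 on ℝ⁻.
x=-0.58: |R|=0.5024
R=1: x+12/49x²=0 ⇒ x=−49/12=-4.0833; min R=1−1/(4·12/49)=-0.0208>−1
Confirm numerically:
  x=-4.051: |R|=0.96792 <1
  x=-3.444: |R|=0.46077 <1
  x=-2.932: |R|=0.17330 <1
  x=-2.887: |R|=0.15417 <1
  x=-4.143: |R|=1.06054 >1
  x=-4.120: |R|=1.03700 >1
Stable set (-4.0833, 0).

left endpoint -4.0833.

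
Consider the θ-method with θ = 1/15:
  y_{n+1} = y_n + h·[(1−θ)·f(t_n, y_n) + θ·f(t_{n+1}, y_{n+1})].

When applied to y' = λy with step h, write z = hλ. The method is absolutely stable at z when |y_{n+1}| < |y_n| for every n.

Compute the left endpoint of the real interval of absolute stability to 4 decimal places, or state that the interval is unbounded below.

left endpoint -2.3077.

On y'=λy, z=hλ:
  y_{n+1} = y_n + z·[14/15·y_n + 1/15·y_{n+1}] ⇒ (1 − 1/15z)y_{n+1} = (1 + 14/15z)y_n
  R(z) = (1 + 14/15z)/(1 − 1/15z).

Boundary: |R(x)|=1, x<0.
x=-1.77: |R|=0.5832
R=−1: 1+14/15x = −1+1/15x ⇒ -13/15x=2 ⇒ x=2/(-13/15)=-2.3077
Confirm numerically:
  x=-1.915: |R|=0.69820 <1
  x=-1.554: |R|=0.40812 <1
  x=-1.124: |R|=0.04565 <1
  x=-1.007: |R|=0.05635 <1
  x=-2.539: |R|=1.17145 >1
  x=-2.484: |R|=1.13109 >1
So |R|<1 on (-2.3077, 0).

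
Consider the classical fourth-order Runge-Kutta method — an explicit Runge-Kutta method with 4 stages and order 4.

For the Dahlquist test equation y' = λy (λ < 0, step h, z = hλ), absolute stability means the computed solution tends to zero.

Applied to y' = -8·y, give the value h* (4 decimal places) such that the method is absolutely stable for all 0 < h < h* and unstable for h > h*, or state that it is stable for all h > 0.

Set f=λy, z=hλ:
  order 4, 4-stage ⇒ R(z)=1+z+z^2/2+z^3/6+z^4/24
  (e.g. R(-0.92)=0.40327, |R|=0.40327)

Need |R(x)|<1, x<0.
x=-0.92: |R|=0.4033
|R(-2.64)|=0.8021 |R(-1.69)|=0.2735 |R(-0.66)|=0.5178
Bisect:
  x_lo=-3.4993 |R|=2.7294  x_hi=-0.2849 |R|=0.7521
  mid=-1.89209 |R|=0.30298 →hi
  mid=-2.69570 |R|=0.87312 →hi
  mid=-3.09751 |R|=1.58222 →lo
  mid=-2.89661 |R|=1.18121 →lo
  mid=-2.79615 |R|=1.01650 →lo
  mid=-2.74593 |R|=0.94225 →hi
  mid=-2.77104 |R|=0.97872 →hi
  ...
  [-2.78536,-2.78517] ⇒ x*=-2.7853
Interval (-2.7853, 0).

(-2.7853,0); λ=-8 ⇒ h* = 0.3482.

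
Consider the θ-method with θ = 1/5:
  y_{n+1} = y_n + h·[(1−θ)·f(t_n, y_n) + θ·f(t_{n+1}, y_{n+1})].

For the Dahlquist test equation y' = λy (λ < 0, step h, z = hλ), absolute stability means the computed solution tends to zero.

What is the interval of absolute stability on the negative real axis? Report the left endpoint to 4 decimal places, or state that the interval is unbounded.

With y'=λy (z=hλ):
  y_{n+1} = y_n + z·[4/5·y_n + 1/5·y_{n+1}] ⇒ (1 − 1/5z)y_{n+1} = (1 + 4/5z)y_n
  so R(z) = (1 + 4/5z)/(1 − 1/5z).

Need |R(x)|<1, x<0.
x=-1.03: |R|=0.1459
R=−1: 1+4/5x = −1+1/5x ⇒ -3/5x=2 ⇒ x=2/(-3/5)=-3.3333
Confirm numerically:
  x=-2.764: |R|=0.78001 <1
  x=-2.698: |R|=0.75240 <1
  x=-2.506: |R|=0.66933 <1
  x=-1.889: |R|=0.37103 <1
  x=-3.722: |R|=1.13368 >1
  x=-3.557: |R|=1.07842 >1
So |R|<1 on (-3.3333, 0).

z∈(-3.3333,0).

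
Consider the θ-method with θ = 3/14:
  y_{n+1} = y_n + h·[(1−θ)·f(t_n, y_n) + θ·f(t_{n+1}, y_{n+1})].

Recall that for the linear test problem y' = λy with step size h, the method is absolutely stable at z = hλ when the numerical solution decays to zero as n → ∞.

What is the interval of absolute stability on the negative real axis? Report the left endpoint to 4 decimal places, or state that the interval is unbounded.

(-3.5000, 0).

On y'=λy, z=hλ:
  y_{n+1} = y_n + z·[11/14·y_n + 3/14·y_{n+1}] ⇒ (1 − 3/14z)y_{n+1} = (1 + 11/14z)y_n
  so R(z) = (1 + 11/14z)/(1 − 3/14z).

Need |R(x)|<1, x<0.
x=-1.21: |R|=0.0391
R=−1: 1+11/14x = −1+3/14x ⇒ -4/7x=2 ⇒ x=2/(-4/7)=-3.5000
Confirm numerically:
  x=-3.287: |R|=0.92859 <1
  x=-3.157: |R|=0.88309 <1
  x=-2.616: |R|=0.67631 <1
  x=-2.044: |R|=0.42142 <1
  x=-3.913: |R|=1.12837 >1
  x=-3.859: |R|=1.11229 >1
Interval (-3.5000, 0).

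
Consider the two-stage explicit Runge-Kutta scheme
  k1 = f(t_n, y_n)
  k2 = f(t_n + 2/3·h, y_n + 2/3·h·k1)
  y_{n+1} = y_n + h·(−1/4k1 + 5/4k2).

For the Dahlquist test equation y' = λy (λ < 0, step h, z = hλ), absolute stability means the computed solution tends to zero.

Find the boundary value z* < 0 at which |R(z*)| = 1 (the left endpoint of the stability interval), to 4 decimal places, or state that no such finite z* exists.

left endpoint -1.2000.

Test eqn y'=λy, z=hλ:
  k1=λy_n ⇒ h·k1=z·y_n;  k2=λ(1+2/3z)y_n ⇒ h·k2=z(1+2/3z)y_n
  y_{n+1}/y_n = 1 − 1/4z + 5/4z(1+2/3z) = 1 + z + 5/6z²
  so R(z) = 1 + z + 5/6z².

Find x<0 with |R(x)|<1.
x=-1.13: |R|=0.9341
R=1: x+5/6x²=0 ⇒ x=−6/5=-1.2000; min R=1−1/(4·5/6)=0.7000>−1
Confirm numerically:
  x=-1.012: |R|=0.84145 <1
  x=-0.896: |R|=0.77301 <1
  x=-0.520: |R|=0.70533 <1
  x=-1.633: |R|=1.58924 >1
  x=-1.632: |R|=1.58752 >1
  x=-1.555: |R|=1.46002 >1
Interval (-1.2000, 0).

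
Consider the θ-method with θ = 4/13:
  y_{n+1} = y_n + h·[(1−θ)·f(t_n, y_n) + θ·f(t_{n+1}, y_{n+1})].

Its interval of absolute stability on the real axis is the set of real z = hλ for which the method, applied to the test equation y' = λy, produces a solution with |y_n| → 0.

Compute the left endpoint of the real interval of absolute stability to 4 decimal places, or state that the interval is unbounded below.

Set f=λy, z=hλ:
  y_{n+1} = y_n + z·[9/13·y_n + 4/13·y_{n+1}] ⇒ (1 − 4/13z)y_{n+1} = (1 + 9/13z)y_n
  ⇒ R(z) = (1 + 9/13z)/(1 − 4/13z).

Boundary: |R(x)|=1, x<0.
x=-0.78: |R|=0.3710
R=−1: 1+9/13x = −1+4/13x ⇒ -5/13x=2 ⇒ x=2/(-5/13)=-5.2000
Confirm numerically:
  x=-4.299: |R|=0.85081 <1
  x=-4.258: |R|=0.84317 <1
  x=-2.799: |R|=0.50384 <1
  x=-5.699: |R|=1.06970 >1
  x=-5.469: |R|=1.03857 >1
So |R|<1 on (-5.2000, 0).

z* = -5.2000.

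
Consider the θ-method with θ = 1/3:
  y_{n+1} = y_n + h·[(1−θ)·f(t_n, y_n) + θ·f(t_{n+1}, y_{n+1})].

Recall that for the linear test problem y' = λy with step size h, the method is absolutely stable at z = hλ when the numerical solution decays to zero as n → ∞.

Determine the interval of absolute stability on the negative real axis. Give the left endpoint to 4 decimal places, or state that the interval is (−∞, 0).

(-6.0000, 0).

Set f=λy, z=hλ:
  y_{n+1} = y_n + z·[2/3·y_n + 1/3·y_{n+1}] ⇒ (1 − 1/3z)y_{n+1} = (1 + 2/3z)y_n
  Hence R(z) = (1 + 2/3z)/(1 − 1/3z).

Find x<0 with |R(x)|<1.
x=-0.55: |R|=0.5352
R=−1: 1+2/3x = −1+1/3x ⇒ -1/3x=2 ⇒ x=2/(-1/3)=-6.0000
Confirm numerically:
  x=-4.310: |R|=0.76881 <1
  x=-3.684: |R|=0.65350 <1
  x=-2.602: |R|=0.39343 <1
  x=-6.260: |R|=1.02808 >1
  x=-6.174: |R|=1.01897 >1
  x=-6.100: |R|=1.01099 >1
Interval (-6.0000, 0).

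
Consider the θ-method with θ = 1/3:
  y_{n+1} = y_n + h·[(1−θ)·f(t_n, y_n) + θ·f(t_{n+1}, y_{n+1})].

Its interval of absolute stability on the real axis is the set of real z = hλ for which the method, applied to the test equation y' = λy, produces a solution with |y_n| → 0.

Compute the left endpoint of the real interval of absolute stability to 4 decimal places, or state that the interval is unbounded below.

With y'=λy (z=hλ):
  y_{n+1} = y_n + z·[2/3·y_n + 1/3·y_{n+1}] ⇒ (1 − 1/3z)y_{n+1} = (1 + 2/3z)y_n
  R(z) = (1 + 2/3z)/(1 − 1/3z).

Boundary: |R(x)|=1, x<0.
x=-0.4: |R|=0.6471
R=−1: 1+2/3x = −1+1/3x ⇒ -1/3x=2 ⇒ x=2/(-1/3)=-6.0000
Confirm numerically:
  x=-5.749: |R|=0.97131 <1
  x=-3.449: |R|=0.60443 <1
  x=-3.171: |R|=0.54157 <1
  x=-6.444: |R|=1.04701 >1
  x=-6.217: |R|=1.02354 >1
  x=-6.024: |R|=1.00266 >1
So |R|<1 on (-6.0000, 0).

left endpoint -6.0000.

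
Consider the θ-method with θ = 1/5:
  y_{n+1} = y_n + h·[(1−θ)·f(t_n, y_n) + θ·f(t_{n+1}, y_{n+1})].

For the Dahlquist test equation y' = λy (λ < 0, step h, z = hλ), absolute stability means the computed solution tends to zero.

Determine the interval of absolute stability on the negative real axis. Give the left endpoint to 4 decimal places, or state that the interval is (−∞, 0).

Set f=λy, z=hλ:
  y_{n+1} = y_n + z·[4/5·y_n + 1/5·y_{n+1}] ⇒ (1 − 1/5z)y_{n+1} = (1 + 4/5z)y_n
  ⇒ R(z) = (1 + 4/5z)/(1 − 1/5z).

Find x<0 with |R(x)|<1.
x=-0.36: |R|=0.6642
R=−1: 1+4/5x = −1+1/5x ⇒ -3/5x=2 ⇒ x=2/(-3/5)=-3.3333
Confirm numerically:
  x=-2.945: |R|=0.85337 <1
  x=-2.914: |R|=0.84104 <1
  x=-1.738: |R|=0.28970 <1
  x=-1.632: |R|=0.23040 <1
  x=-3.719: |R|=1.13270 >1
  x=-3.661: |R|=1.11350 >1
  x=-3.528: |R|=1.06848 >1
Interval (-3.3333, 0).

(-3.3333, 0).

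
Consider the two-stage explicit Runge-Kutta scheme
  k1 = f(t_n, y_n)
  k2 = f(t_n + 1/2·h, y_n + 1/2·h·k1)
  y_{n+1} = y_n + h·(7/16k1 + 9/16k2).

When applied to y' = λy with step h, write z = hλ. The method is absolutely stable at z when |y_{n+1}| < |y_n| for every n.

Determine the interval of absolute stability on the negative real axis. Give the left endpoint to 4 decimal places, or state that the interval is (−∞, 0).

With y'=λy (z=hλ):
  k1=λy_n ⇒ h·k1=z·y_n;  k2=λ(1+1/2z)y_n ⇒ h·k2=z(1+1/2z)y_n
  y_{n+1}/y_n = 1 + 7/16z + 9/16z(1+1/2z) = 1 + z + 9/32z²
  Hence R(z) = 1 + z + 9/32z².

Solve |R(x)|<1 on ℝ⁻.
x=-1.16: |R|=0.2184
R=1: x+9/32x²=0 ⇒ x=−32/9=-3.5556; min R=1−1/(4·9/32)=0.1111>−1
Confirm numerically:
  x=-3.457: |R|=0.90418 <1
  x=-2.988: |R|=0.52304 <1
  x=-2.070: |R|=0.13513 <1
  x=-1.785: |R|=0.11113 <1
  x=-3.891: |R|=1.36709 >1
  x=-3.691: |R|=1.14060 >1
So |R|<1 on (-3.5556, 0).

z∈(-3.5556,0).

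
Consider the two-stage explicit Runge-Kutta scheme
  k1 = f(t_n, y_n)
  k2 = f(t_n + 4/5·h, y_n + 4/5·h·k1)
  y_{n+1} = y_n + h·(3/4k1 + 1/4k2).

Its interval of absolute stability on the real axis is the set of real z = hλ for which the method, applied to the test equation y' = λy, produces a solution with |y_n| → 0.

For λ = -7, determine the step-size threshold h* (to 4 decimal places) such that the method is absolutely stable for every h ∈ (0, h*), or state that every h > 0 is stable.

(-5.0000,0); λ=-7 ⇒ h* = (5)/7 = 0.7143.

On y'=λy, z=hλ:
  k1=λy_n ⇒ h·k1=z·y_n;  k2=λ(1+4/5z)y_n ⇒ h·k2=z(1+4/5z)y_n
  y_{n+1}/y_n = 1 + 3/4z + 1/4z(1+4/5z) = 1 + z + 1/5z²
  Hence R(z) = 1 + z + 1/5z².

Solve |R(x)|<1 on ℝ⁻.
x=-1.27: |R|=0.0526
R=1: x+1/5x²=0 ⇒ x=−5=-5.0000; min R=1−1/(4·1/5)=-0.2500>−1
Confirm numerically:
  x=-4.494: |R|=0.54521 <1
  x=-4.297: |R|=0.39584 <1
  x=-3.222: |R|=0.14574 <1
  x=-2.434: |R|=0.24913 <1
  x=-5.418: |R|=1.45294 >1
  x=-5.135: |R|=1.13864 >1
  x=-5.091: |R|=1.09266 >1
So |R|<1 on (-5.0000, 0).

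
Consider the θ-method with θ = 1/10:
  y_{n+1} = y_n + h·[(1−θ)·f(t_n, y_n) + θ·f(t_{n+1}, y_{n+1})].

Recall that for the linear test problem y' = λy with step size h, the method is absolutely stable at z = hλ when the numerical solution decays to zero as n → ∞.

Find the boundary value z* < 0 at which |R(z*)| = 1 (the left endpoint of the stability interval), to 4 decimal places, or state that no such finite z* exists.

Test eqn y'=λy, z=hλ:
  y_{n+1} = y_n + z·[9/10·y_n + 1/10·y_{n+1}] ⇒ (1 − 1/10z)y_{n+1} = (1 + 9/10z)y_n
  R(z) = (1 + 9/10z)/(1 − 1/10z).

Boundary: |R(x)|=1, x<0.
x=-1.15: |R|=0.0314
R=−1: 1+9/10x = −1+1/10x ⇒ -4/5x=2 ⇒ x=2/(-4/5)=-2.5000
Confirm numerically:
  x=-2.208: |R|=0.80865 <1
  x=-1.751: |R|=0.49009 <1
  x=-1.649: |R|=0.41557 <1
  x=-1.088: |R|=0.01876 <1
  x=-2.929: |R|=1.26545 >1
  x=-2.657: |R|=1.09923 >1
Stable set (-2.5000, 0).

z* = -2.5000.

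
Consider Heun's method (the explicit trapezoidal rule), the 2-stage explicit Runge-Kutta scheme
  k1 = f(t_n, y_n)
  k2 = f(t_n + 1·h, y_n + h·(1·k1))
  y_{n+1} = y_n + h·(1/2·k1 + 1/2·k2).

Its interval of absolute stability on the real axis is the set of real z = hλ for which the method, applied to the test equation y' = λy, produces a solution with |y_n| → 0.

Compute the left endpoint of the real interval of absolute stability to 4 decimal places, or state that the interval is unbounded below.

left endpoint -2.0000.

On y'=λy, z=hλ:
  order 2, 2-stage ⇒ R(z)=1+z+z^2/2
  (e.g. R(-0.62)=0.57220, |R|=0.57220)

Need |R(x)|<1, x<0.
x=-0.62: |R|=0.5722
|R(-2.36)|=1.4248 |R(-2.01)|=1.0100 |R(-1.2)|=0.5200
Bisect:
  x_lo=-2.7571 |R|=2.0437  x_hi=-0.3438 |R|=0.7153
  mid=-1.55043 |R|=0.65149 →hi
  mid=-2.15375 |R|=1.16557 →lo
  mid=-1.85209 |R|=0.86303 →hi
  mid=-2.00292 |R|=1.00293 →lo
  mid=-1.92751 |R|=0.93013 →hi
  mid=-1.96521 |R|=0.96582 →hi
  mid=-1.98407 |R|=0.98420 →hi
  mid=-1.99350 |R|=0.99352 →hi
  mid=-1.99821 |R|=0.99821 →hi
  mid=-2.00057 |R|=1.00057 →lo
  ...
  [-2.00012,-1.99998] ⇒ x*=-2.0000
So |R|<1 on (-2.0000, 0).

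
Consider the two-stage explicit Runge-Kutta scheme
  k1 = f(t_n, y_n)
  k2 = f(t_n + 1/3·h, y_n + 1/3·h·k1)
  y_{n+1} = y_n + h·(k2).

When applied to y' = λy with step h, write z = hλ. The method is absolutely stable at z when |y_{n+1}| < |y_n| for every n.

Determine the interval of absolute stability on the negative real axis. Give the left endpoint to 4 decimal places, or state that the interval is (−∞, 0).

(-3.0000, 0).

Test eqn y'=λy, z=hλ:
  k1=λy_n ⇒ h·k1=z·y_n;  k2=λ(1+1/3z)y_n ⇒ h·k2=z(1+1/3z)y_n
  y_{n+1}/y_n = 1 + z(1+1/3z) = 1 + z + 1/3z²
  so R(z) = 1 + z + 1/3z².

Find x<0 with |R(x)|<1.
x=-0.52: |R|=0.5701
R=1: x+1/3x²=0 ⇒ x=−3=-3.0000; min R=1−1/(4·1/3)=0.2500>−1
Confirm numerically:
  x=-2.443: |R|=0.54642 <1
  x=-2.409: |R|=0.52543 <1
  x=-1.965: |R|=0.32208 <1
  x=-3.564: |R|=1.67003 >1
  x=-3.445: |R|=1.51101 >1
  x=-3.020: |R|=1.02013 >1
Interval (-3.0000, 0).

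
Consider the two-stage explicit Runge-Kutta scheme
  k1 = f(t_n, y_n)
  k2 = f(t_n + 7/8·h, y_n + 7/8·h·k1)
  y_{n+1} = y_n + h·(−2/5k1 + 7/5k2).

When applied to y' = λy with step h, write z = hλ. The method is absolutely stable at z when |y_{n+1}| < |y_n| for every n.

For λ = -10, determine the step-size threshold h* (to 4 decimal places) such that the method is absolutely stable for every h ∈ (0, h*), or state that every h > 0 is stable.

(-0.8163,0); λ=-10 ⇒ h* = (40/49)/10 = 0.0816.

Set f=λy, z=hλ:
  k1=λy_n ⇒ h·k1=z·y_n;  k2=λ(1+7/8z)y_n ⇒ h·k2=z(1+7/8z)y_n
  y_{n+1}/y_n = 1 − 2/5z + 7/5z(1+7/8z) = 1 + z + 49/40z²
  so R(z) = 1 + z + 49/40z².

Need |R(x)|<1, x<0.
x=-0.97: |R|=1.1826
R=1: x+49/40x²=0 ⇒ x=−40/49=-0.8163; min R=1−1/(4·49/40)=0.7959>−1
Confirm numerically:
  x=-0.701: |R|=0.90097 <1
  x=-0.659: |R|=0.87299 <1
  x=-0.583: |R|=0.83336 <1
  x=-0.505: |R|=0.80741 <1
  x=-1.037: |R|=1.28033 >1
  x=-1.016: |R|=1.24851 >1
Interval (-0.8163, 0).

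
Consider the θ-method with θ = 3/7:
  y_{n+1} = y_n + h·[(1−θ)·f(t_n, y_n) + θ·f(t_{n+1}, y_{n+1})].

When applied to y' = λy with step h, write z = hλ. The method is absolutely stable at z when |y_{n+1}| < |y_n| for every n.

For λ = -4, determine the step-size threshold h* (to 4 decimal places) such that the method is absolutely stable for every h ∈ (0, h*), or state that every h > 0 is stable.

Test eqn y'=λy, z=hλ:
  y_{n+1} = y_n + z·[4/7·y_n + 3/7·y_{n+1}] ⇒ (1 − 3/7z)y_{n+1} = (1 + 4/7z)y_n
  R(z) = (1 + 4/7z)/(1 − 3/7z).

Solve |R(x)|<1 on ℝ⁻.
x=-0.8: |R|=0.4043
R=−1: 1+4/7x = −1+3/7x ⇒ -1/7x=2 ⇒ x=2/(-1/7)=-14.0000
Confirm numerically:
  x=-12.371: |R|=0.96307 <1
  x=-12.092: |R|=0.95591 <1
  x=-10.395: |R|=0.90559 <1
  x=-14.435: |R|=1.00865 >1
  x=-14.110: |R|=1.00223 >1
  x=-14.043: |R|=1.00088 >1
Stable set (-14.0000, 0).

(-14.0000,0); λ=-4 ⇒ h* = (14)/4 = 3.5000.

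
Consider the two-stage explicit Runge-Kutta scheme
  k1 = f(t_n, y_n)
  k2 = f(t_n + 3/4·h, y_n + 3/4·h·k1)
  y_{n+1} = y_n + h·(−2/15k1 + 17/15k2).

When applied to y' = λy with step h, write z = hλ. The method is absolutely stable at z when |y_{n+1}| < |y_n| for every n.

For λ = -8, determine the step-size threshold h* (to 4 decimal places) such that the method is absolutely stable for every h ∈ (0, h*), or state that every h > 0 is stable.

With y'=λy (z=hλ):
  k1=λy_n ⇒ h·k1=z·y_n;  k2=λ(1+3/4z)y_n ⇒ h·k2=z(1+3/4z)y_n
  y_{n+1}/y_n = 1 − 2/15z + 17/15z(1+3/4z) = 1 + z + 17/20z²
  R(z) = 1 + z + 17/20z².

Find x<0 with |R(x)|<1.
x=-0.56: |R|=0.7066
R=1: x+17/20x²=0 ⇒ x=−20/17=-1.1765; min R=1−1/(4·17/20)=0.7059>−1
Confirm numerically:
  x=-1.085: |R|=0.91564 <1
  x=-0.857: |R|=0.76728 <1
  x=-0.734: |R|=0.72394 <1
  x=-1.461: |R|=1.35334 >1
  x=-1.377: |R|=1.23471 >1
Stable set (-1.1765, 0).

(-1.1765,0); λ=-8 ⇒ h* = (20/17)/8 = 0.1471.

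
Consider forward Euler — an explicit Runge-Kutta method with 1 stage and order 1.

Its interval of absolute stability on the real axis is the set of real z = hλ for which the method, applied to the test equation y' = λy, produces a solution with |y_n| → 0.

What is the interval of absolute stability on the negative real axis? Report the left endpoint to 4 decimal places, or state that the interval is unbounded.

Set f=λy, z=hλ:
  order 1, 1-stage ⇒ R(z)=1+z
  (e.g. R(-1.02)=-0.02000, |R|=0.02000)

Need |R(x)|<1, x<0.
x=-1.02: |R|=0.0200
|R(-2.11)|=1.1100 |R(-1.26)|=0.2600 |R(-1.02)|=0.0200
Bisect:
  x_lo=-2.6247 |R|=1.6247  x_hi=-0.1140 |R|=0.8860
  mid=-1.36937 |R|=0.36937 →hi
  mid=-1.99705 |R|=0.99705 →hi
  mid=-2.31089 |R|=1.31089 →lo
  mid=-2.15397 |R|=1.15397 →lo
  mid=-2.07551 |R|=1.07551 →lo
  mid=-2.03628 |R|=1.03628 →lo
  mid=-2.01667 |R|=1.01667 →lo
  mid=-2.00686 |R|=1.00686 →lo
  mid=-2.00195 |R|=1.00195 →lo
  mid=-1.99950 |R|=0.99950 →hi
  ...
  [-2.00011,-1.99996] ⇒ x*=-2.0000
Interval (-2.0000, 0).

(-2.0000, 0).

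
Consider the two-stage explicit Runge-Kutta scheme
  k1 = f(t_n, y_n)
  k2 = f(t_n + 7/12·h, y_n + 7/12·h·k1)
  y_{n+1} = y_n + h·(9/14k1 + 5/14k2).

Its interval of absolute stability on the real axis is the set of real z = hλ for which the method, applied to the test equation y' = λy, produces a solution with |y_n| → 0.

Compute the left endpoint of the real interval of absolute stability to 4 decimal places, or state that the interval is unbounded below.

z* = -4.8000.

Test eqn y'=λy, z=hλ:
  k1=λy_n ⇒ h·k1=z·y_n;  k2=λ(1+7/12z)y_n ⇒ h·k2=z(1+7/12z)y_n
  y_{n+1}/y_n = 1 + 9/14z + 5/14z(1+7/12z) = 1 + z + 5/24z²
  R(z) = 1 + z + 5/24z².

Solve |R(x)|<1 on ℝ⁻.
x=-0.86: |R|=0.2941
R=1: x+5/24x²=0 ⇒ x=−24/5=-4.8000; min R=1−1/(4·5/24)=-0.2000>−1
Confirm numerically:
  x=-3.624: |R|=0.11212 <1
  x=-2.297: |R|=0.19779 <1
  x=-2.026: |R|=0.17086 <1
  x=-4.971: |R|=1.17709 >1
  x=-4.845: |R|=1.04542 >1
Stable set (-4.8000, 0).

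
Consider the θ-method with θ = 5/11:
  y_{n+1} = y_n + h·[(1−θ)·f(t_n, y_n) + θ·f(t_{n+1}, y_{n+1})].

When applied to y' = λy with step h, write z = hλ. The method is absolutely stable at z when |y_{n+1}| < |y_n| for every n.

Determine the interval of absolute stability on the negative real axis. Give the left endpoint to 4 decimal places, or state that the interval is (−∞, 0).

(-22.0000, 0).

With y'=λy (z=hλ):
  y_{n+1} = y_n + z·[6/11·y_n + 5/11·y_{n+1}] ⇒ (1 − 5/11z)y_{n+1} = (1 + 6/11z)y_n
  so R(z) = (1 + 6/11z)/(1 − 5/11z).

Need |R(x)|<1, x<0.
x=-0.63: |R|=0.5102
R=−1: 1+6/11x = −1+5/11x ⇒ -1/11x=2 ⇒ x=2/(-1/11)=-22.0000
Confirm numerically:
  x=-12.960: |R|=0.88074 <1
  x=-12.322: |R|=0.86671 <1
  x=-11.297: |R|=0.84140 <1
  x=-10.083: |R|=0.80596 <1
  x=-22.596: |R|=1.00481 >1
  x=-22.544: |R|=1.00440 >1
Stable set (-22.0000, 0).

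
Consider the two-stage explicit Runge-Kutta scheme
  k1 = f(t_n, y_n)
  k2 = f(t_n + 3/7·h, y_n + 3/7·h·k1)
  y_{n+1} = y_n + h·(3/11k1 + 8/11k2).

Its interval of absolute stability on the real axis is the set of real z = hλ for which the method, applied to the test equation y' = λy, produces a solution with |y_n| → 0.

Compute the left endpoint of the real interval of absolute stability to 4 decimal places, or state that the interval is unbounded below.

Test eqn y'=λy, z=hλ:
  k1=λy_n ⇒ h·k1=z·y_n;  k2=λ(1+3/7z)y_n ⇒ h·k2=z(1+3/7z)y_n
  y_{n+1}/y_n = 1 + 3/11z + 8/11z(1+3/7z) = 1 + z + 24/77z²
  R(z) = 1 + z + 24/77z².

Solve |R(x)|<1 on ℝ⁻.
x=-0.9: |R|=0.3525
R=1: x+24/77x²=0 ⇒ x=−77/24=-3.2083; min R=1−1/(4·24/77)=0.1979>−1
Confirm numerically:
  x=-2.963: |R|=0.77343 <1
  x=-1.567: |R|=0.19835 <1
  x=-1.358: |R|=0.21680 <1
  x=-3.312: |R|=1.10702 >1
  x=-3.277: |R|=1.07014 >1
  x=-3.237: |R|=1.02892 >1
Interval (-3.2083, 0).

z* = -3.2083.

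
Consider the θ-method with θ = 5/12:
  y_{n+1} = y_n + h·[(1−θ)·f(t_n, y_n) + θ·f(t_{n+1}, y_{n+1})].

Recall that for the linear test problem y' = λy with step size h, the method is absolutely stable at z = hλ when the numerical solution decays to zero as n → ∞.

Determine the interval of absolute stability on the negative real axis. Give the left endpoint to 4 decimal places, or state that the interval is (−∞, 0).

With y'=λy (z=hλ):
  y_{n+1} = y_n + z·[7/12·y_n + 5/12·y_{n+1}] ⇒ (1 − 5/12z)y_{n+1} = (1 + 7/12z)y_n
  so R(z) = (1 + 7/12z)/(1 − 5/12z).

Find x<0 with |R(x)|<1.
x=-1.6: |R|=0.0400
R=−1: 1+7/12x = −1+5/12x ⇒ -1/6x=2 ⇒ x=2/(-1/6)=-12.0000
Confirm numerically:
  x=-11.033: |R|=0.97121 <1
  x=-9.597: |R|=0.91988 <1
  x=-4.835: |R|=0.60387 <1
  x=-12.583: |R|=1.01556 >1
  x=-12.578: |R|=1.01544 >1
  x=-12.138: |R|=1.00380 >1
So |R|<1 on (-12.0000, 0).

(-12.0000, 0).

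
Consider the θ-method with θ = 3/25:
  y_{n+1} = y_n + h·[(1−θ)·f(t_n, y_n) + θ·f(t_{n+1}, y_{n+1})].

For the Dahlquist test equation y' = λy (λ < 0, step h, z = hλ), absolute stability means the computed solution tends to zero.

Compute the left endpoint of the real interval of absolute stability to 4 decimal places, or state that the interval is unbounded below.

Test eqn y'=λy, z=hλ:
  y_{n+1} = y_n + z·[22/25·y_n + 3/25·y_{n+1}] ⇒ (1 − 3/25z)y_{n+1} = (1 + 22/25z)y_n
  ⇒ R(z) = (1 + 22/25z)/(1 − 3/25z).

Need |R(x)|<1, x<0.
x=-1.41: |R|=0.2060
R=−1: 1+22/25x = −1+3/25x ⇒ -19/25x=2 ⇒ x=2/(-19/25)=-2.6316
Confirm numerically:
  x=-2.373: |R|=0.84704 <1
  x=-1.435: |R|=0.22419 <1
  x=-1.148: |R|=0.00900 <1
  x=-3.188: |R|=1.30587 >1
  x=-2.990: |R|=1.20047 >1
Interval (-2.6316, 0).

left endpoint -2.6316.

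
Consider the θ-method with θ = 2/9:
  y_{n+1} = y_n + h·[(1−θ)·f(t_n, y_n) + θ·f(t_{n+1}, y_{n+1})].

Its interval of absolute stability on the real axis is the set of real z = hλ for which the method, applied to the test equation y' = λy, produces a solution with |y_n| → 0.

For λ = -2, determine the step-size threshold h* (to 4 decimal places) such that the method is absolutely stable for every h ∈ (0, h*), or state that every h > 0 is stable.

(-3.6000,0); λ=-2 ⇒ h* = (18/5)/2 = 1.8000.

Set f=λy, z=hλ:
  y_{n+1} = y_n + z·[7/9·y_n + 2/9·y_{n+1}] ⇒ (1 − 2/9z)y_{n+1} = (1 + 7/9z)y_n
  Hence R(z) = (1 + 7/9z)/(1 − 2/9z).

Solve |R(x)|<1 on ℝ⁻.
x=-1.35: |R|=0.0385
R=−1: 1+7/9x = −1+2/9x ⇒ -5/9x=2 ⇒ x=2/(-5/9)=-3.6000
Confirm numerically:
  x=-2.962: |R|=0.78625 <1
  x=-2.755: |R|=0.70882 <1
  x=-1.744: |R|=0.25689 <1
  x=-1.513: |R|=0.13230 <1
  x=-4.139: |R|=1.15598 >1
  x=-3.964: |R|=1.10751 >1
  x=-3.943: |R|=1.10156 >1
So |R|<1 on (-3.6000, 0).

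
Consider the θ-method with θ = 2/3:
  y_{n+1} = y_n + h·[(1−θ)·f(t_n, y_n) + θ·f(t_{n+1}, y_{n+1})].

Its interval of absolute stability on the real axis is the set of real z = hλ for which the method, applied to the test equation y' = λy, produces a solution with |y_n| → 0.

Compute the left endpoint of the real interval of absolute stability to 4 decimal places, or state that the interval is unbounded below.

interval (−∞, 0).

Test eqn y'=λy, z=hλ:
  y_{n+1} = y_n + z·[1/3·y_n + 2/3·y_{n+1}] ⇒ (1 − 2/3z)y_{n+1} = (1 + 1/3z)y_n
  so R(z) = (1 + 1/3z)/(1 − 2/3z).

Boundary: |R(x)|=1, x<0.
x=-0.84: |R|=0.4615
x=-2: |R|=0.1429
x=-10: |R|=0.3043
x=-100: |R|=0.4778
θ=2/3≥1/2 ⇒ |1+1/3x|<|1−2/3x| ∀x<0 ⇒ stable on all of ℝ⁻.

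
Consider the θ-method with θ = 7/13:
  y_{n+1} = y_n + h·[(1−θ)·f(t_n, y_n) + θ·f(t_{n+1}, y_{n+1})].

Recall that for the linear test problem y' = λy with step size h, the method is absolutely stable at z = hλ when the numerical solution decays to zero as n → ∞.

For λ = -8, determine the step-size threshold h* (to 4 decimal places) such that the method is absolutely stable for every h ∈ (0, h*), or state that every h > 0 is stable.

With y'=λy (z=hλ):
  y_{n+1} = y_n + z·[6/13·y_n + 7/13·y_{n+1}] ⇒ (1 − 7/13z)y_{n+1} = (1 + 6/13z)y_n
  so R(z) = (1 + 6/13z)/(1 − 7/13z).

Find x<0 with |R(x)|<1.
x=-0.66: |R|=0.5131
x=-2: |R|=0.0370
x=-10: |R|=0.5663
x=-100: |R|=0.8233
θ=7/13≥1/2 ⇒ |1+6/13x|<|1−7/13x| ∀x<0 ⇒ interval (−∞,0).

(−∞, 0) — no finite endpoint. Any h>0 works for λ=-8.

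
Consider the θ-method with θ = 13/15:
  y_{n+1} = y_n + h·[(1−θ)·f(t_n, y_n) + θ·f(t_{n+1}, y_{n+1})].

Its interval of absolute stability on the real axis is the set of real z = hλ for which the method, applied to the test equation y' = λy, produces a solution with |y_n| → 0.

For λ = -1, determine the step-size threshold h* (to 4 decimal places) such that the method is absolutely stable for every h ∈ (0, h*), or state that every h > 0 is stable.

interval (−∞, 0). Any h>0 works for λ=-1.

On y'=λy, z=hλ:
  y_{n+1} = y_n + z·[2/15·y_n + 13/15·y_{n+1}] ⇒ (1 − 13/15z)y_{n+1} = (1 + 2/15z)y_n
  ⇒ R(z) = (1 + 2/15z)/(1 − 13/15z).

Boundary: |R(x)|=1, x<0.
x=-0.58: |R|=0.6140
x=-2: |R|=0.2683
x=-10: |R|=0.0345
x=-100: |R|=0.1407
θ=13/15≥1/2 ⇒ |1+2/15x|<|1−13/15x| ∀x<0 ⇒ interval (−∞,0).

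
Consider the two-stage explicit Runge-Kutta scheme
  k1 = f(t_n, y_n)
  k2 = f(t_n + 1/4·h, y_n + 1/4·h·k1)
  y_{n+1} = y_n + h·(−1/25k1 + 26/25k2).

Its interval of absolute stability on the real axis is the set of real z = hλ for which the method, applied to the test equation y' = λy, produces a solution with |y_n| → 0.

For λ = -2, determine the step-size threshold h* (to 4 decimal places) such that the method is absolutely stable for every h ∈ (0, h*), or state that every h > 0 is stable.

(-3.8462,0); λ=-2 ⇒ h* = (50/13)/2 = 1.9231.

With y'=λy (z=hλ):
  k1=λy_n ⇒ h·k1=z·y_n;  k2=λ(1+1/4z)y_n ⇒ h·k2=z(1+1/4z)y_n
  y_{n+1}/y_n = 1 − 1/25z + 26/25z(1+1/4z) = 1 + z + 13/50z²
  ⇒ R(z) = 1 + z + 13/50z².

Solve |R(x)|<1 on ℝ⁻.
x=-1.26: |R|=0.1528
R=1: x+13/50x²=0 ⇒ x=−50/13=-3.8462; min R=1−1/(4·13/50)=0.0385>−1
Confirm numerically:
  x=-3.576: |R|=0.74882 <1
  x=-3.474: |R|=0.66386 <1
  x=-3.311: |R|=0.53931 <1
  x=-2.235: |R|=0.06376 <1
  x=-4.397: |R|=1.62974 >1
  x=-4.010: |R|=1.17083 >1
  x=-3.872: |R|=1.02602 >1
Interval (-3.8462, 0).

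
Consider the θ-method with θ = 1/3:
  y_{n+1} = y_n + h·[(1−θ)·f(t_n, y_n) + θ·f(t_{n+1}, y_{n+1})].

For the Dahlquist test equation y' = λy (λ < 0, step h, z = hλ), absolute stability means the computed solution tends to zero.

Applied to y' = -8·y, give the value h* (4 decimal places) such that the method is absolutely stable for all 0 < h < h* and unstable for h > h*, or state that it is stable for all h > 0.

(-6.0000,0); λ=-8 ⇒ h* = (6)/8 = 0.7500.

Set f=λy, z=hλ:
  y_{n+1} = y_n + z·[2/3·y_n + 1/3·y_{n+1}] ⇒ (1 − 1/3z)y_{n+1} = (1 + 2/3z)y_n
  Hence R(z) = (1 + 2/3z)/(1 − 1/3z).

Find x<0 with |R(x)|<1.
x=-1.41: |R|=0.0408
R=−1: 1+2/3x = −1+1/3x ⇒ -1/3x=2 ⇒ x=2/(-1/3)=-6.0000
Confirm numerically:
  x=-5.074: |R|=0.88531 <1
  x=-4.909: |R|=0.86206 <1
  x=-4.885: |R|=0.85859 <1
  x=-6.519: |R|=1.05452 >1
  x=-6.096: |R|=1.01055 >1
  x=-6.061: |R|=1.00673 >1
Stable set (-6.0000, 0).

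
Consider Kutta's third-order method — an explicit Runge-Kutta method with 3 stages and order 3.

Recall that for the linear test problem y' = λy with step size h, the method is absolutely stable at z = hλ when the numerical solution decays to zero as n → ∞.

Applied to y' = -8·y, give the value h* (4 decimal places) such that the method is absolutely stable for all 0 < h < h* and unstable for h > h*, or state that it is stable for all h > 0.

On y'=λy, z=hλ:
  order 3, 3-stage ⇒ R(z)=1+z+z^2/2+z^3/6
  (e.g. R(-1.74)=-0.10420, |R|=0.10420)

Need |R(x)|<1, x<0.
x=-1.74: |R|=0.1042
|R(-2.77)|=1.4759 |R(-0.87)|=0.3987 |R(-0.81)|=0.4295
Bisect:
  x_lo=-3.3342 |R|=2.9533  x_hi=-0.1447 |R|=0.8653
  mid=-1.73944 |R|=0.10377 →hi
  mid=-2.53681 |R|=1.04000 →lo
  mid=-2.13812 |R|=0.48143 →hi
  mid=-2.33746 |R|=0.73414 →hi
  mid=-2.43713 |R|=0.87993 →hi
  mid=-2.48697 |R|=0.95812 →hi
  mid=-2.51189 |R|=0.99859 →hi
  mid=-2.52435 |R|=1.01918 →lo
  ...
  [-2.51286,-2.51267] ⇒ x*=-2.5127
So |R|<1 on (-2.5127, 0).

(-2.5127,0); λ=-8 ⇒ h* = 0.3141.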